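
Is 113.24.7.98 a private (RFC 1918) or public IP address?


RFC 1918 private ranges:
  10.0.0.0/8 (10.0.0.0 - 10.255.255.255)
  172.16.0.0/12 (172.16.0.0 - 172.31.255.255)
  192.168.0.0/16 (192.168.0.0 - 192.168.255.255)
Public (not in any RFC 1918 range)


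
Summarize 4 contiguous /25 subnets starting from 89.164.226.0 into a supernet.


Original prefix: /25
Number of subnets: 4 = 2^2
New prefix = 25 - 2 = 23
Supernet: 89.164.226.0/23


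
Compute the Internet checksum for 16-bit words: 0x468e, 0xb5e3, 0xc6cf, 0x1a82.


Sum all words (with carry folding):
+ 0x468e = 0x468e
+ 0xb5e3 = 0xfc71
+ 0xc6cf = 0xc341
+ 0x1a82 = 0xddc3
One's complement: ~0xddc3
Checksum = 0x223c


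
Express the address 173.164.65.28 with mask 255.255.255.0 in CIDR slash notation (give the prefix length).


Binary: 11111111.11111111.11111111.00000000
Count leading 1s
Prefix: /24


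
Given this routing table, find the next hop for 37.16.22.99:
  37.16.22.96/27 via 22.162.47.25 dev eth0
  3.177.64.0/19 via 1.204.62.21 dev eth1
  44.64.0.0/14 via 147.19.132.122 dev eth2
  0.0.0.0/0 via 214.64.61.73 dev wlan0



Longest prefix match for 37.16.22.99:
  /27 37.16.22.96: MATCH
  /19 3.177.64.0: no
  /14 44.64.0.0: no
  /0 0.0.0.0: MATCH
Selected: next-hop 22.162.47.25 via eth0 (matched /27)


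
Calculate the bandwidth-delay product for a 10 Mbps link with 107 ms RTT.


BDP = bandwidth * RTT
= 10 Mbps * 107 ms
= 10 * 1e6 * 107 / 1000 bits
= 1070000 bits
= 133750 bytes
= 130.6152 KB
BDP = 1070000 bits (133750 bytes)


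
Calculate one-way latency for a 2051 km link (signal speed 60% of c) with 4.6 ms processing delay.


Speed = 0.6 * 3e5 km/s = 180000 km/s
Propagation delay = 2051 / 180000 = 0.0114 s = 11.3944 ms
Processing delay = 4.6 ms
Total one-way latency = 15.9944 ms


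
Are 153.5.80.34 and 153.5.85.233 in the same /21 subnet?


Mask: 255.255.248.0
153.5.80.34 AND mask = 153.5.80.0
153.5.85.233 AND mask = 153.5.80.0
Yes, same subnet (153.5.80.0)


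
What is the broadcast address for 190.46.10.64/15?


Network: 190.46.0.0/15
Host bits = 17
Set all host bits to 1:
Broadcast: 190.47.255.255


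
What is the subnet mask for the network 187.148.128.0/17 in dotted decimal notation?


/17 means 17 network bits, 15 host bits
Binary: 11111111111111111000000000000000
Mask: 255.255.128.0


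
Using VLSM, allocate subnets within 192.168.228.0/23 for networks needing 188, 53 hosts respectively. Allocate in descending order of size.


188 hosts -> /24 (254 usable): 192.168.228.0/24
53 hosts -> /26 (62 usable): 192.168.229.0/26
Allocation: 192.168.228.0/24 (188 hosts, 254 usable); 192.168.229.0/26 (53 hosts, 62 usable)


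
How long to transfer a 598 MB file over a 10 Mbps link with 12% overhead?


Effective throughput = 10 * (1 - 12/100) = 8.8 Mbps
File size in Mb = 598 * 8 = 4784 Mb
Time = 4784 / 8.8
Time = 543.6364 seconds


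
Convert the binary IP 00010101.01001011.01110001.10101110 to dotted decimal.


00010101 = 21
01001011 = 75
01110001 = 113
10101110 = 174
IP: 21.75.113.174


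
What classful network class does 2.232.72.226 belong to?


First octet: 2
Binary: 00000010
0xxxxxxx -> Class A (1-126)
Class A, default mask 255.0.0.0 (/8)


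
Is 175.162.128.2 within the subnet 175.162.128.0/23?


Subnet network: 175.162.128.0
Test IP AND mask: 175.162.128.0
Yes, 175.162.128.2 is in 175.162.128.0/23


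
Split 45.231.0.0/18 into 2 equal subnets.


New prefix = 18 + 1 = 19
Each subnet has 8192 addresses
  45.231.0.0/19
  45.231.32.0/19
Subnets: 45.231.0.0/19, 45.231.32.0/19


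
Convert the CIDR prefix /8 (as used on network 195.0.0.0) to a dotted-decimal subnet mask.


/8 means 8 network bits, 24 host bits
Binary: 11111111000000000000000000000000
Mask: 255.0.0.0


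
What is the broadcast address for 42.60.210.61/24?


Network: 42.60.210.0/24
Host bits = 8
Set all host bits to 1:
Broadcast: 42.60.210.255


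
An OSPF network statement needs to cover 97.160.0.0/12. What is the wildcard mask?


Subnet mask: 255.240.0.0
Wildcard = 255.255.255.255 - subnet mask
255 - 255 = 0
255 - 240 = 15
255 - 0 = 255
255 - 0 = 255
Wildcard: 0.15.255.255


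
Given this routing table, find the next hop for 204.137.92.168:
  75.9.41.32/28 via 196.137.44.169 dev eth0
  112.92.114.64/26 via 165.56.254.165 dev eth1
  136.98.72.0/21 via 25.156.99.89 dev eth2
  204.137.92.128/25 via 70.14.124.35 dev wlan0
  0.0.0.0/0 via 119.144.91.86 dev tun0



Longest prefix match for 204.137.92.168:
  /28 75.9.41.32: no
  /26 112.92.114.64: no
  /21 136.98.72.0: no
  /25 204.137.92.128: MATCH
  /0 0.0.0.0: MATCH
Selected: next-hop 70.14.124.35 via wlan0 (matched /25)


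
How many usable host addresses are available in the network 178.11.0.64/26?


Host bits = 32 - 26 = 6
Total addresses = 2^6 = 64
Usable = total - 2 (network and broadcast)
Usable hosts: 62


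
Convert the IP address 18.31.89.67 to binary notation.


18 = 00010010
31 = 00011111
89 = 01011001
67 = 01000011
Binary: 00010010.00011111.01011001.01000011


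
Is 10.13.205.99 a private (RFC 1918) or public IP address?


RFC 1918 private ranges:
  10.0.0.0/8 (10.0.0.0 - 10.255.255.255)
  172.16.0.0/12 (172.16.0.0 - 172.31.255.255)
  192.168.0.0/16 (192.168.0.0 - 192.168.255.255)
Private (in 10.0.0.0/8)


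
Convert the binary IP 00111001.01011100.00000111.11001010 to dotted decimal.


00111001 = 57
01011100 = 92
00000111 = 7
11001010 = 202
IP: 57.92.7.202


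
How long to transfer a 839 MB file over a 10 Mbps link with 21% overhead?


Effective throughput = 10 * (1 - 21/100) = 7.9 Mbps
File size in Mb = 839 * 8 = 6712 Mb
Time = 6712 / 7.9
Time = 849.6203 seconds


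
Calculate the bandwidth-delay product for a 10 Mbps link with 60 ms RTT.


BDP = bandwidth * RTT
= 10 Mbps * 60 ms
= 10 * 1e6 * 60 / 1000 bits
= 600000 bits
= 75000 bytes
= 73.2422 KB
BDP = 600000 bits (75000 bytes)


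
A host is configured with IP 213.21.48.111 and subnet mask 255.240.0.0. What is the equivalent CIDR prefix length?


Binary: 11111111.11110000.00000000.00000000
Count leading 1s
Prefix: /12


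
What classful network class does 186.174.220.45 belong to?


First octet: 186
Binary: 10111010
10xxxxxx -> Class B (128-191)
Class B, default mask 255.255.0.0 (/16)


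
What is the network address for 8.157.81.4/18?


IP:   00001000.10011101.01010001.00000100
Mask: 11111111.11111111.11000000.00000000
AND operation:
Net:  00001000.10011101.01000000.00000000
Network: 8.157.64.0/18


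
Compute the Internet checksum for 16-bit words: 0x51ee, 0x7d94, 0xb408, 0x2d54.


Sum all words (with carry folding):
+ 0x51ee = 0x51ee
+ 0x7d94 = 0xcf82
+ 0xb408 = 0x838b
+ 0x2d54 = 0xb0df
One's complement: ~0xb0df
Checksum = 0x4f20


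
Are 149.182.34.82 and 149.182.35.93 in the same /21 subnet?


Mask: 255.255.248.0
149.182.34.82 AND mask = 149.182.32.0
149.182.35.93 AND mask = 149.182.32.0
Yes, same subnet (149.182.32.0)


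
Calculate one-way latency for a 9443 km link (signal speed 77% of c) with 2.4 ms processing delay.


Speed = 0.77 * 3e5 km/s = 231000 km/s
Propagation delay = 9443 / 231000 = 0.0409 s = 40.8788 ms
Processing delay = 2.4 ms
Total one-way latency = 43.2788 ms


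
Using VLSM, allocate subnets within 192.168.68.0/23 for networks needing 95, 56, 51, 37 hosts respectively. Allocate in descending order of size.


95 hosts -> /25 (126 usable): 192.168.68.0/25
56 hosts -> /26 (62 usable): 192.168.68.128/26
51 hosts -> /26 (62 usable): 192.168.68.192/26
37 hosts -> /26 (62 usable): 192.168.69.0/26
Allocation: 192.168.68.0/25 (95 hosts, 126 usable); 192.168.68.128/26 (56 hosts, 62 usable); 192.168.68.192/26 (51 hosts, 62 usable); 192.168.69.0/26 (37 hosts, 62 usable)


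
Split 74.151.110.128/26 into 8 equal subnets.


New prefix = 26 + 3 = 29
Each subnet has 8 addresses
  74.151.110.128/29
  74.151.110.136/29
  74.151.110.144/29
  74.151.110.152/29
  74.151.110.160/29
  74.151.110.168/29
  74.151.110.176/29
  74.151.110.184/29
Subnets: 74.151.110.128/29, 74.151.110.136/29, 74.151.110.144/29, 74.151.110.152/29, 74.151.110.160/29, 74.151.110.168/29, 74.151.110.176/29, 74.151.110.184/29


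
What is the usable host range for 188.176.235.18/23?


Network: 188.176.234.0
Broadcast: 188.176.235.255
First usable = network + 1
Last usable = broadcast - 1
Range: 188.176.234.1 to 188.176.235.254


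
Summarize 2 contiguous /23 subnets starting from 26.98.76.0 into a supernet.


Original prefix: /23
Number of subnets: 2 = 2^1
New prefix = 23 - 1 = 22
Supernet: 26.98.76.0/22


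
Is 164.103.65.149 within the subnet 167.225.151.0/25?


Subnet network: 167.225.151.0
Test IP AND mask: 164.103.65.128
No, 164.103.65.149 is not in 167.225.151.0/25


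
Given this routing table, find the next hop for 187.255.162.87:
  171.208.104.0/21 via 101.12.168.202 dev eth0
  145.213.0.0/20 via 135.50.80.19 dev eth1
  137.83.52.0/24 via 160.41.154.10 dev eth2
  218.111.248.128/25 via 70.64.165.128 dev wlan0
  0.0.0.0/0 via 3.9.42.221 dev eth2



Longest prefix match for 187.255.162.87:
  /21 171.208.104.0: no
  /20 145.213.0.0: no
  /24 137.83.52.0: no
  /25 218.111.248.128: no
  /0 0.0.0.0: MATCH
Selected: next-hop 3.9.42.221 via eth2 (matched /0)


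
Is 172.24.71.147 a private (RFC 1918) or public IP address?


RFC 1918 private ranges:
  10.0.0.0/8 (10.0.0.0 - 10.255.255.255)
  172.16.0.0/12 (172.16.0.0 - 172.31.255.255)
  192.168.0.0/16 (192.168.0.0 - 192.168.255.255)
Private (in 172.16.0.0/12)


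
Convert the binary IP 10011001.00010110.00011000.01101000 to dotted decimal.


10011001 = 153
00010110 = 22
00011000 = 24
01101000 = 104
IP: 153.22.24.104


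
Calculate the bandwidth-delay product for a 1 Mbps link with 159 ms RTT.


BDP = bandwidth * RTT
= 1 Mbps * 159 ms
= 1 * 1e6 * 159 / 1000 bits
= 159000 bits
= 19875 bytes
= 19.4092 KB
BDP = 159000 bits (19875 bytes)


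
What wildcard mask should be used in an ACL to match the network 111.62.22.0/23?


Subnet mask: 255.255.254.0
Wildcard = 255.255.255.255 - subnet mask
255 - 255 = 0
255 - 255 = 0
255 - 254 = 1
255 - 0 = 255
Wildcard: 0.0.1.255


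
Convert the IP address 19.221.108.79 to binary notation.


19 = 00010011
221 = 11011101
108 = 01101100
79 = 01001111
Binary: 00010011.11011101.01101100.01001111


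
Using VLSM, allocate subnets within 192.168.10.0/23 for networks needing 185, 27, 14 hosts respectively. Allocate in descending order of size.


185 hosts -> /24 (254 usable): 192.168.10.0/24
27 hosts -> /27 (30 usable): 192.168.11.0/27
14 hosts -> /28 (14 usable): 192.168.11.32/28
Allocation: 192.168.10.0/24 (185 hosts, 254 usable); 192.168.11.0/27 (27 hosts, 30 usable); 192.168.11.32/28 (14 hosts, 14 usable)


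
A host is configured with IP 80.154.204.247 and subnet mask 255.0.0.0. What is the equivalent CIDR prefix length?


Binary: 11111111.00000000.00000000.00000000
Count leading 1s
Prefix: /8


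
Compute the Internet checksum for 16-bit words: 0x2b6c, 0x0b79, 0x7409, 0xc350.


Sum all words (with carry folding):
+ 0x2b6c = 0x2b6c
+ 0x0b79 = 0x36e5
+ 0x7409 = 0xaaee
+ 0xc350 = 0x6e3f
One's complement: ~0x6e3f
Checksum = 0x91c0


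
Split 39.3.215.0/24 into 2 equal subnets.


New prefix = 24 + 1 = 25
Each subnet has 128 addresses
  39.3.215.0/25
  39.3.215.128/25
Subnets: 39.3.215.0/25, 39.3.215.128/25


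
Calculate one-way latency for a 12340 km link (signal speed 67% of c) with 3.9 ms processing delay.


Speed = 0.67 * 3e5 km/s = 201000 km/s
Propagation delay = 12340 / 201000 = 0.0614 s = 61.393 ms
Processing delay = 3.9 ms
Total one-way latency = 65.293 ms


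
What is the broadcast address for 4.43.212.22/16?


Network: 4.43.0.0/16
Host bits = 16
Set all host bits to 1:
Broadcast: 4.43.255.255


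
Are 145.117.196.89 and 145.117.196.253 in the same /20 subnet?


Mask: 255.255.240.0
145.117.196.89 AND mask = 145.117.192.0
145.117.196.253 AND mask = 145.117.192.0
Yes, same subnet (145.117.192.0)


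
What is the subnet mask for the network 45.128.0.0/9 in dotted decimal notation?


/9 means 9 network bits, 23 host bits
Binary: 11111111100000000000000000000000
Mask: 255.128.0.0


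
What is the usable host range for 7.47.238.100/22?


Network: 7.47.236.0
Broadcast: 7.47.239.255
First usable = network + 1
Last usable = broadcast - 1
Range: 7.47.236.1 to 7.47.239.254


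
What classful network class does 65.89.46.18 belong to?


First octet: 65
Binary: 01000001
0xxxxxxx -> Class A (1-126)
Class A, default mask 255.0.0.0 (/8)


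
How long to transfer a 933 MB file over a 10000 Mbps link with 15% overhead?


Effective throughput = 10000 * (1 - 15/100) = 8500 Mbps
File size in Mb = 933 * 8 = 7464 Mb
Time = 7464 / 8500
Time = 0.8781 seconds


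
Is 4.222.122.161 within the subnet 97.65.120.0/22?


Subnet network: 97.65.120.0
Test IP AND mask: 4.222.120.0
No, 4.222.122.161 is not in 97.65.120.0/22


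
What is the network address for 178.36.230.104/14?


IP:   10110010.00100100.11100110.01101000
Mask: 11111111.11111100.00000000.00000000
AND operation:
Net:  10110010.00100100.00000000.00000000
Network: 178.36.0.0/14


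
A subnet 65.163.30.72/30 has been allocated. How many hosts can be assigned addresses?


Host bits = 32 - 30 = 2
Total addresses = 2^2 = 4
Usable = total - 2 (network and broadcast)
Usable hosts: 2


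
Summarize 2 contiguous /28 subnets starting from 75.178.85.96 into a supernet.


Original prefix: /28
Number of subnets: 2 = 2^1
New prefix = 28 - 1 = 27
Supernet: 75.178.85.96/27


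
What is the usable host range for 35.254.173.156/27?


Network: 35.254.173.128
Broadcast: 35.254.173.159
First usable = network + 1
Last usable = broadcast - 1
Range: 35.254.173.129 to 35.254.173.158


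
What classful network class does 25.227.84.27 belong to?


First octet: 25
Binary: 00011001
0xxxxxxx -> Class A (1-126)
Class A, default mask 255.0.0.0 (/8)


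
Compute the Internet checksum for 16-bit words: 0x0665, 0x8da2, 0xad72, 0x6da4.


Sum all words (with carry folding):
+ 0x0665 = 0x0665
+ 0x8da2 = 0x9407
+ 0xad72 = 0x417a
+ 0x6da4 = 0xaf1e
One's complement: ~0xaf1e
Checksum = 0x50e1


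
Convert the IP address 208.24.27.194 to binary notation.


208 = 11010000
24 = 00011000
27 = 00011011
194 = 11000010
Binary: 11010000.00011000.00011011.11000010


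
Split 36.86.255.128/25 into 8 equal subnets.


New prefix = 25 + 3 = 28
Each subnet has 16 addresses
  36.86.255.128/28
  36.86.255.144/28
  36.86.255.160/28
  36.86.255.176/28
  36.86.255.192/28
  36.86.255.208/28
  36.86.255.224/28
  36.86.255.240/28
Subnets: 36.86.255.128/28, 36.86.255.144/28, 36.86.255.160/28, 36.86.255.176/28, 36.86.255.192/28, 36.86.255.208/28, 36.86.255.224/28, 36.86.255.240/28


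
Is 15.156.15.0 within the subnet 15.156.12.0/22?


Subnet network: 15.156.12.0
Test IP AND mask: 15.156.12.0
Yes, 15.156.15.0 is in 15.156.12.0/22


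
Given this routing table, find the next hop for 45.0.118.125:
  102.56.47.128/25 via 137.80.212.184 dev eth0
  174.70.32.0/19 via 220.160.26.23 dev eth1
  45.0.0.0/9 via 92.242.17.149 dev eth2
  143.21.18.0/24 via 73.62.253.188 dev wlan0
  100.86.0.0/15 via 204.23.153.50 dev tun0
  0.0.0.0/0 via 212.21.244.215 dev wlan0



Longest prefix match for 45.0.118.125:
  /25 102.56.47.128: no
  /19 174.70.32.0: no
  /9 45.0.0.0: MATCH
  /24 143.21.18.0: no
  /15 100.86.0.0: no
  /0 0.0.0.0: MATCH
Selected: next-hop 92.242.17.149 via eth2 (matched /9)


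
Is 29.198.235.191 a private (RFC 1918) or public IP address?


RFC 1918 private ranges:
  10.0.0.0/8 (10.0.0.0 - 10.255.255.255)
  172.16.0.0/12 (172.16.0.0 - 172.31.255.255)
  192.168.0.0/16 (192.168.0.0 - 192.168.255.255)
Public (not in any RFC 1918 range)


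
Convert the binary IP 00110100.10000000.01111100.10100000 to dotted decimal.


00110100 = 52
10000000 = 128
01111100 = 124
10100000 = 160
IP: 52.128.124.160


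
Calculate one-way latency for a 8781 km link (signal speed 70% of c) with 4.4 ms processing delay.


Speed = 0.7 * 3e5 km/s = 210000 km/s
Propagation delay = 8781 / 210000 = 0.0418 s = 41.8143 ms
Processing delay = 4.4 ms
Total one-way latency = 46.2143 ms


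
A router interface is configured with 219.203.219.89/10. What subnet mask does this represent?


/10 means 10 network bits, 22 host bits
Binary: 11111111110000000000000000000000
Mask: 255.192.0.0


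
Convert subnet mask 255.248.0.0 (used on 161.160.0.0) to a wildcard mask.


Subnet mask: 255.248.0.0
Wildcard = 255.255.255.255 - subnet mask
255 - 255 = 0
255 - 248 = 7
255 - 0 = 255
255 - 0 = 255
Wildcard: 0.7.255.255


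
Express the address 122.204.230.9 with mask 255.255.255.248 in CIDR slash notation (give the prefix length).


Binary: 11111111.11111111.11111111.11111000
Count leading 1s
Prefix: /29


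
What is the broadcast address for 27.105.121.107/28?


Network: 27.105.121.96/28
Host bits = 4
Set all host bits to 1:
Broadcast: 27.105.121.111


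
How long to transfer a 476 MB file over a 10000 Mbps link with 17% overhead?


Effective throughput = 10000 * (1 - 17/100) = 8300 Mbps
File size in Mb = 476 * 8 = 3808 Mb
Time = 3808 / 8300
Time = 0.4588 seconds


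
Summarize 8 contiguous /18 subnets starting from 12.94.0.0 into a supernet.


Original prefix: /18
Number of subnets: 8 = 2^3
New prefix = 18 - 3 = 15
Supernet: 12.94.0.0/15


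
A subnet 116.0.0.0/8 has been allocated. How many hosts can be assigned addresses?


Host bits = 32 - 8 = 24
Total addresses = 2^24 = 16777216
Usable = total - 2 (network and broadcast)
Usable hosts: 16777214


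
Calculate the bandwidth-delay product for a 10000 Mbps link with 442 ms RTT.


BDP = bandwidth * RTT
= 10000 Mbps * 442 ms
= 10000 * 1e6 * 442 / 1000 bits
= 4420000000 bits
= 552500000 bytes
= 539550.7812 KB
BDP = 4420000000 bits (552500000 bytes)


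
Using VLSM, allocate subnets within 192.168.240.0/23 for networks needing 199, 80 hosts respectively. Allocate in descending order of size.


199 hosts -> /24 (254 usable): 192.168.240.0/24
80 hosts -> /25 (126 usable): 192.168.241.0/25
Allocation: 192.168.240.0/24 (199 hosts, 254 usable); 192.168.241.0/25 (80 hosts, 126 usable)


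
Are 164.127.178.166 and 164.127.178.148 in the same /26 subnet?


Mask: 255.255.255.192
164.127.178.166 AND mask = 164.127.178.128
164.127.178.148 AND mask = 164.127.178.128
Yes, same subnet (164.127.178.128)


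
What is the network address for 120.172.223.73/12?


IP:   01111000.10101100.11011111.01001001
Mask: 11111111.11110000.00000000.00000000
AND operation:
Net:  01111000.10100000.00000000.00000000
Network: 120.160.0.0/12


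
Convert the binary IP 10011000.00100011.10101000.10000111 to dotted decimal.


10011000 = 152
00100011 = 35
10101000 = 168
10000111 = 135
IP: 152.35.168.135


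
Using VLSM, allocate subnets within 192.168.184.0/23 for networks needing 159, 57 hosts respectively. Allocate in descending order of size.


159 hosts -> /24 (254 usable): 192.168.184.0/24
57 hosts -> /26 (62 usable): 192.168.185.0/26
Allocation: 192.168.184.0/24 (159 hosts, 254 usable); 192.168.185.0/26 (57 hosts, 62 usable)


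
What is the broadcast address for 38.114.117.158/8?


Network: 38.0.0.0/8
Host bits = 24
Set all host bits to 1:
Broadcast: 38.255.255.255


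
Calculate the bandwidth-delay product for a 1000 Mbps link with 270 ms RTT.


BDP = bandwidth * RTT
= 1000 Mbps * 270 ms
= 1000 * 1e6 * 270 / 1000 bits
= 270000000 bits
= 33750000 bytes
= 32958.9844 KB
BDP = 270000000 bits (33750000 bytes)


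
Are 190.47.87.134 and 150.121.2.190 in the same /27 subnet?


Mask: 255.255.255.224
190.47.87.134 AND mask = 190.47.87.128
150.121.2.190 AND mask = 150.121.2.160
No, different subnets (190.47.87.128 vs 150.121.2.160)


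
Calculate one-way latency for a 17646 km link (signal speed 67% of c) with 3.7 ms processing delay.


Speed = 0.67 * 3e5 km/s = 201000 km/s
Propagation delay = 17646 / 201000 = 0.0878 s = 87.791 ms
Processing delay = 3.7 ms
Total one-way latency = 91.491 ms


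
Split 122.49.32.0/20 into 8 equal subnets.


New prefix = 20 + 3 = 23
Each subnet has 512 addresses
  122.49.32.0/23
  122.49.34.0/23
  122.49.36.0/23
  122.49.38.0/23
  122.49.40.0/23
  122.49.42.0/23
  122.49.44.0/23
  122.49.46.0/23
Subnets: 122.49.32.0/23, 122.49.34.0/23, 122.49.36.0/23, 122.49.38.0/23, 122.49.40.0/23, 122.49.42.0/23, 122.49.44.0/23, 122.49.46.0/23


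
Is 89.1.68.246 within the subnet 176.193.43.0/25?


Subnet network: 176.193.43.0
Test IP AND mask: 89.1.68.128
No, 89.1.68.246 is not in 176.193.43.0/25


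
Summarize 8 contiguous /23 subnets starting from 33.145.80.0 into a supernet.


Original prefix: /23
Number of subnets: 8 = 2^3
New prefix = 23 - 3 = 20
Supernet: 33.145.80.0/20


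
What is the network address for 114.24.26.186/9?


IP:   01110010.00011000.00011010.10111010
Mask: 11111111.10000000.00000000.00000000
AND operation:
Net:  01110010.00000000.00000000.00000000
Network: 114.0.0.0/9


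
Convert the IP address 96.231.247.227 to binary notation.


96 = 01100000
231 = 11100111
247 = 11110111
227 = 11100011
Binary: 01100000.11100111.11110111.11100011


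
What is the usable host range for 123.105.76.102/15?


Network: 123.104.0.0
Broadcast: 123.105.255.255
First usable = network + 1
Last usable = broadcast - 1
Range: 123.104.0.1 to 123.105.255.254


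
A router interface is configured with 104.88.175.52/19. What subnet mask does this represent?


/19 means 19 network bits, 13 host bits
Binary: 11111111111111111110000000000000
Mask: 255.255.224.0


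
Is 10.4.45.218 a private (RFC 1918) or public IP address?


RFC 1918 private ranges:
  10.0.0.0/8 (10.0.0.0 - 10.255.255.255)
  172.16.0.0/12 (172.16.0.0 - 172.31.255.255)
  192.168.0.0/16 (192.168.0.0 - 192.168.255.255)
Private (in 10.0.0.0/8)


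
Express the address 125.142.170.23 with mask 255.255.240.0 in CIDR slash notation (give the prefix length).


Binary: 11111111.11111111.11110000.00000000
Count leading 1s
Prefix: /20


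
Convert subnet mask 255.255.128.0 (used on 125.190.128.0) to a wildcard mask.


Subnet mask: 255.255.128.0
Wildcard = 255.255.255.255 - subnet mask
255 - 255 = 0
255 - 255 = 0
255 - 128 = 127
255 - 0 = 255
Wildcard: 0.0.127.255


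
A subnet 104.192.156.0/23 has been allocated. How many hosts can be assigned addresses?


Host bits = 32 - 23 = 9
Total addresses = 2^9 = 512
Usable = total - 2 (network and broadcast)
Usable hosts: 510


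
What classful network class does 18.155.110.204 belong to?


First octet: 18
Binary: 00010010
0xxxxxxx -> Class A (1-126)
Class A, default mask 255.0.0.0 (/8)


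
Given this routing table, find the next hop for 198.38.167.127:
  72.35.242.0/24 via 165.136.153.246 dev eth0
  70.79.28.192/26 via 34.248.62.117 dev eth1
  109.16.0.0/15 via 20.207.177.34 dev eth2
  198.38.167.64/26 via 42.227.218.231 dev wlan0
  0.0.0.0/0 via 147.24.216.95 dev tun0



Longest prefix match for 198.38.167.127:
  /24 72.35.242.0: no
  /26 70.79.28.192: no
  /15 109.16.0.0: no
  /26 198.38.167.64: MATCH
  /0 0.0.0.0: MATCH
Selected: next-hop 42.227.218.231 via wlan0 (matched /26)


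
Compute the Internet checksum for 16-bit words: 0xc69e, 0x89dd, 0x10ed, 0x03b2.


Sum all words (with carry folding):
+ 0xc69e = 0xc69e
+ 0x89dd = 0x507c
+ 0x10ed = 0x6169
+ 0x03b2 = 0x651b
One's complement: ~0x651b
Checksum = 0x9ae4


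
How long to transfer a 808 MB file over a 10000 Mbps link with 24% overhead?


Effective throughput = 10000 * (1 - 24/100) = 7600 Mbps
File size in Mb = 808 * 8 = 6464 Mb
Time = 6464 / 7600
Time = 0.8505 seconds


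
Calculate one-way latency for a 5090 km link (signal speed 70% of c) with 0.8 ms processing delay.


Speed = 0.7 * 3e5 km/s = 210000 km/s
Propagation delay = 5090 / 210000 = 0.0242 s = 24.2381 ms
Processing delay = 0.8 ms
Total one-way latency = 25.0381 ms


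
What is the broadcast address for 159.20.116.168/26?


Network: 159.20.116.128/26
Host bits = 6
Set all host bits to 1:
Broadcast: 159.20.116.191


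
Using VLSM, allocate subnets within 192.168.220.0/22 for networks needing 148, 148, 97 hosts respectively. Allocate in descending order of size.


148 hosts -> /24 (254 usable): 192.168.220.0/24
148 hosts -> /24 (254 usable): 192.168.221.0/24
97 hosts -> /25 (126 usable): 192.168.222.0/25
Allocation: 192.168.220.0/24 (148 hosts, 254 usable); 192.168.221.0/24 (148 hosts, 254 usable); 192.168.222.0/25 (97 hosts, 126 usable)


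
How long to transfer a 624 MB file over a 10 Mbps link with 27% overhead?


Effective throughput = 10 * (1 - 27/100) = 7.3 Mbps
File size in Mb = 624 * 8 = 4992 Mb
Time = 4992 / 7.3
Time = 683.8356 seconds


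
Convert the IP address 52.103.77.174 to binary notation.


52 = 00110100
103 = 01100111
77 = 01001101
174 = 10101110
Binary: 00110100.01100111.01001101.10101110


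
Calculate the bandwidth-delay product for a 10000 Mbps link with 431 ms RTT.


BDP = bandwidth * RTT
= 10000 Mbps * 431 ms
= 10000 * 1e6 * 431 / 1000 bits
= 4310000000 bits
= 538750000 bytes
= 526123.0469 KB
BDP = 4310000000 bits (538750000 bytes)


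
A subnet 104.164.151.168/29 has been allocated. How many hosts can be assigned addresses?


Host bits = 32 - 29 = 3
Total addresses = 2^3 = 8
Usable = total - 2 (network and broadcast)
Usable hosts: 6


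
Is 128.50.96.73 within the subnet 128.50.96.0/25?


Subnet network: 128.50.96.0
Test IP AND mask: 128.50.96.0
Yes, 128.50.96.73 is in 128.50.96.0/25


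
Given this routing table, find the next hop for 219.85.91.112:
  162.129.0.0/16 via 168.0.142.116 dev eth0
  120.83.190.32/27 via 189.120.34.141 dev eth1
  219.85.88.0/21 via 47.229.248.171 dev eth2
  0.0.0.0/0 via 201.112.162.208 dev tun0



Longest prefix match for 219.85.91.112:
  /16 162.129.0.0: no
  /27 120.83.190.32: no
  /21 219.85.88.0: MATCH
  /0 0.0.0.0: MATCH
Selected: next-hop 47.229.248.171 via eth2 (matched /21)


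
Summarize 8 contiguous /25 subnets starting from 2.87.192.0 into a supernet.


Original prefix: /25
Number of subnets: 8 = 2^3
New prefix = 25 - 3 = 22
Supernet: 2.87.192.0/22


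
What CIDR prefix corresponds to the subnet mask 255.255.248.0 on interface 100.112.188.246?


Binary: 11111111.11111111.11111000.00000000
Count leading 1s
Prefix: /21


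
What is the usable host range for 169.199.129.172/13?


Network: 169.192.0.0
Broadcast: 169.199.255.255
First usable = network + 1
Last usable = broadcast - 1
Range: 169.192.0.1 to 169.199.255.254


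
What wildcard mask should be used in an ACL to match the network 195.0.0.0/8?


Subnet mask: 255.0.0.0
Wildcard = 255.255.255.255 - subnet mask
255 - 255 = 0
255 - 0 = 255
255 - 0 = 255
255 - 0 = 255
Wildcard: 0.255.255.255


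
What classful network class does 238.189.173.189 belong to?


First octet: 238
Binary: 11101110
1110xxxx -> Class D (224-239)
Class D (multicast), default mask N/A


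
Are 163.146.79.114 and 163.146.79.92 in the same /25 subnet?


Mask: 255.255.255.128
163.146.79.114 AND mask = 163.146.79.0
163.146.79.92 AND mask = 163.146.79.0
Yes, same subnet (163.146.79.0)


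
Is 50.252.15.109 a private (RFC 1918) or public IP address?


RFC 1918 private ranges:
  10.0.0.0/8 (10.0.0.0 - 10.255.255.255)
  172.16.0.0/12 (172.16.0.0 - 172.31.255.255)
  192.168.0.0/16 (192.168.0.0 - 192.168.255.255)
Public (not in any RFC 1918 range)


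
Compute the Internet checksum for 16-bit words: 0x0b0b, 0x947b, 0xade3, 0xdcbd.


Sum all words (with carry folding):
+ 0x0b0b = 0x0b0b
+ 0x947b = 0x9f86
+ 0xade3 = 0x4d6a
+ 0xdcbd = 0x2a28
One's complement: ~0x2a28
Checksum = 0xd5d7


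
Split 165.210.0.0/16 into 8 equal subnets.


New prefix = 16 + 3 = 19
Each subnet has 8192 addresses
  165.210.0.0/19
  165.210.32.0/19
  165.210.64.0/19
  165.210.96.0/19
  165.210.128.0/19
  165.210.160.0/19
  165.210.192.0/19
  165.210.224.0/19
Subnets: 165.210.0.0/19, 165.210.32.0/19, 165.210.64.0/19, 165.210.96.0/19, 165.210.128.0/19, 165.210.160.0/19, 165.210.192.0/19, 165.210.224.0/19


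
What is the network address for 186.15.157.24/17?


IP:   10111010.00001111.10011101.00011000
Mask: 11111111.11111111.10000000.00000000
AND operation:
Net:  10111010.00001111.10000000.00000000
Network: 186.15.128.0/17


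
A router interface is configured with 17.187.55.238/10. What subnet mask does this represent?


/10 means 10 network bits, 22 host bits
Binary: 11111111110000000000000000000000
Mask: 255.192.0.0


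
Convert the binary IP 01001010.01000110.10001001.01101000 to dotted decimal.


01001010 = 74
01000110 = 70
10001001 = 137
01101000 = 104
IP: 74.70.137.104


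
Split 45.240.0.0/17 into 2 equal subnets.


New prefix = 17 + 1 = 18
Each subnet has 16384 addresses
  45.240.0.0/18
  45.240.64.0/18
Subnets: 45.240.0.0/18, 45.240.64.0/18


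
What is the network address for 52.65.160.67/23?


IP:   00110100.01000001.10100000.01000011
Mask: 11111111.11111111.11111110.00000000
AND operation:
Net:  00110100.01000001.10100000.00000000
Network: 52.65.160.0/23


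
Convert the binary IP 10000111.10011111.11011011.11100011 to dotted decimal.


10000111 = 135
10011111 = 159
11011011 = 219
11100011 = 227
IP: 135.159.219.227


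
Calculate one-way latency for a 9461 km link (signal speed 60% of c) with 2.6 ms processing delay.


Speed = 0.6 * 3e5 km/s = 180000 km/s
Propagation delay = 9461 / 180000 = 0.0526 s = 52.5611 ms
Processing delay = 2.6 ms
Total one-way latency = 55.1611 ms


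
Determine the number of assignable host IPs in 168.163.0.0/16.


Host bits = 32 - 16 = 16
Total addresses = 2^16 = 65536
Usable = total - 2 (network and broadcast)
Usable hosts: 65534


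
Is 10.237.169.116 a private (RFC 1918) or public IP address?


RFC 1918 private ranges:
  10.0.0.0/8 (10.0.0.0 - 10.255.255.255)
  172.16.0.0/12 (172.16.0.0 - 172.31.255.255)
  192.168.0.0/16 (192.168.0.0 - 192.168.255.255)
Private (in 10.0.0.0/8)


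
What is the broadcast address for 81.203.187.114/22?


Network: 81.203.184.0/22
Host bits = 10
Set all host bits to 1:
Broadcast: 81.203.187.255


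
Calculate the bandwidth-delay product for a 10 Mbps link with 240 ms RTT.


BDP = bandwidth * RTT
= 10 Mbps * 240 ms
= 10 * 1e6 * 240 / 1000 bits
= 2400000 bits
= 300000 bytes
= 292.9688 KB
BDP = 2400000 bits (300000 bytes)


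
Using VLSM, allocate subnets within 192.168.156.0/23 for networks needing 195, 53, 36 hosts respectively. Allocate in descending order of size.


195 hosts -> /24 (254 usable): 192.168.156.0/24
53 hosts -> /26 (62 usable): 192.168.157.0/26
36 hosts -> /26 (62 usable): 192.168.157.64/26
Allocation: 192.168.156.0/24 (195 hosts, 254 usable); 192.168.157.0/26 (53 hosts, 62 usable); 192.168.157.64/26 (36 hosts, 62 usable)


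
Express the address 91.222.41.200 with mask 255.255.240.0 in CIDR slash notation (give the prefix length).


Binary: 11111111.11111111.11110000.00000000
Count leading 1s
Prefix: /20


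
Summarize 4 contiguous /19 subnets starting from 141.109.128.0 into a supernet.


Original prefix: /19
Number of subnets: 4 = 2^2
New prefix = 19 - 2 = 17
Supernet: 141.109.128.0/17


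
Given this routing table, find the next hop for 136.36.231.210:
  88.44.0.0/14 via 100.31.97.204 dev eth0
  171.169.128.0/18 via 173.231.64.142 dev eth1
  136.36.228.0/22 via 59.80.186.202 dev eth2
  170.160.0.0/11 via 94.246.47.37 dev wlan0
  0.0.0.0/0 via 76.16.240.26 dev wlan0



Longest prefix match for 136.36.231.210:
  /14 88.44.0.0: no
  /18 171.169.128.0: no
  /22 136.36.228.0: MATCH
  /11 170.160.0.0: no
  /0 0.0.0.0: MATCH
Selected: next-hop 59.80.186.202 via eth2 (matched /22)


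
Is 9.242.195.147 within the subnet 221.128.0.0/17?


Subnet network: 221.128.0.0
Test IP AND mask: 9.242.128.0
No, 9.242.195.147 is not in 221.128.0.0/17


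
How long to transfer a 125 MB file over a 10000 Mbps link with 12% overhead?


Effective throughput = 10000 * (1 - 12/100) = 8800 Mbps
File size in Mb = 125 * 8 = 1000 Mb
Time = 1000 / 8800
Time = 0.1136 seconds


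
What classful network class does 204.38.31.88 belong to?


First octet: 204
Binary: 11001100
110xxxxx -> Class C (192-223)
Class C, default mask 255.255.255.0 (/24)


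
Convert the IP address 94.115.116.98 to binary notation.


94 = 01011110
115 = 01110011
116 = 01110100
98 = 01100010
Binary: 01011110.01110011.01110100.01100010


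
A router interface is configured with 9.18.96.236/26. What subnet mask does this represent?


/26 means 26 network bits, 6 host bits
Binary: 11111111111111111111111111000000
Mask: 255.255.255.192


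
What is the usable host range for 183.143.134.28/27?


Network: 183.143.134.0
Broadcast: 183.143.134.31
First usable = network + 1
Last usable = broadcast - 1
Range: 183.143.134.1 to 183.143.134.30


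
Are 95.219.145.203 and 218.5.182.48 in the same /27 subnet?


Mask: 255.255.255.224
95.219.145.203 AND mask = 95.219.145.192
218.5.182.48 AND mask = 218.5.182.32
No, different subnets (95.219.145.192 vs 218.5.182.32)


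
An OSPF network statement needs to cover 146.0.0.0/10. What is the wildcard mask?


Subnet mask: 255.192.0.0
Wildcard = 255.255.255.255 - subnet mask
255 - 255 = 0
255 - 192 = 63
255 - 0 = 255
255 - 0 = 255
Wildcard: 0.63.255.255


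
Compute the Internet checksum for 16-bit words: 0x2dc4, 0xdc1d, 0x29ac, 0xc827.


Sum all words (with carry folding):
+ 0x2dc4 = 0x2dc4
+ 0xdc1d = 0x09e2
+ 0x29ac = 0x338e
+ 0xc827 = 0xfbb5
One's complement: ~0xfbb5
Checksum = 0x044a


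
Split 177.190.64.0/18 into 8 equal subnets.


New prefix = 18 + 3 = 21
Each subnet has 2048 addresses
  177.190.64.0/21
  177.190.72.0/21
  177.190.80.0/21
  177.190.88.0/21
  177.190.96.0/21
  177.190.104.0/21
  177.190.112.0/21
  177.190.120.0/21
Subnets: 177.190.64.0/21, 177.190.72.0/21, 177.190.80.0/21, 177.190.88.0/21, 177.190.96.0/21, 177.190.104.0/21, 177.190.112.0/21, 177.190.120.0/21


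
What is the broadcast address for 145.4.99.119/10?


Network: 145.0.0.0/10
Host bits = 22
Set all host bits to 1:
Broadcast: 145.63.255.255


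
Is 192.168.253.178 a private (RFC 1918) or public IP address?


RFC 1918 private ranges:
  10.0.0.0/8 (10.0.0.0 - 10.255.255.255)
  172.16.0.0/12 (172.16.0.0 - 172.31.255.255)
  192.168.0.0/16 (192.168.0.0 - 192.168.255.255)
Private (in 192.168.0.0/16)


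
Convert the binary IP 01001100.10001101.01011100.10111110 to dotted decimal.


01001100 = 76
10001101 = 141
01011100 = 92
10111110 = 190
IP: 76.141.92.190


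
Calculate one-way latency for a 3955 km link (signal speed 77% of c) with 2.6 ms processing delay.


Speed = 0.77 * 3e5 km/s = 231000 km/s
Propagation delay = 3955 / 231000 = 0.0171 s = 17.1212 ms
Processing delay = 2.6 ms
Total one-way latency = 19.7212 ms


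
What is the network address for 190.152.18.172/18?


IP:   10111110.10011000.00010010.10101100
Mask: 11111111.11111111.11000000.00000000
AND operation:
Net:  10111110.10011000.00000000.00000000
Network: 190.152.0.0/18


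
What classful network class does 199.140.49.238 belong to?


First octet: 199
Binary: 11000111
110xxxxx -> Class C (192-223)
Class C, default mask 255.255.255.0 (/24)


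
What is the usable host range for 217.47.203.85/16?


Network: 217.47.0.0
Broadcast: 217.47.255.255
First usable = network + 1
Last usable = broadcast - 1
Range: 217.47.0.1 to 217.47.255.254


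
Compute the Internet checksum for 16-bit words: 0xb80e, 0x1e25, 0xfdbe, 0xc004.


Sum all words (with carry folding):
+ 0xb80e = 0xb80e
+ 0x1e25 = 0xd633
+ 0xfdbe = 0xd3f2
+ 0xc004 = 0x93f7
One's complement: ~0x93f7
Checksum = 0x6c08


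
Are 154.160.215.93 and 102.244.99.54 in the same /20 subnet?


Mask: 255.255.240.0
154.160.215.93 AND mask = 154.160.208.0
102.244.99.54 AND mask = 102.244.96.0
No, different subnets (154.160.208.0 vs 102.244.96.0)


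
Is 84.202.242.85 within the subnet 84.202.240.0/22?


Subnet network: 84.202.240.0
Test IP AND mask: 84.202.240.0
Yes, 84.202.242.85 is in 84.202.240.0/22


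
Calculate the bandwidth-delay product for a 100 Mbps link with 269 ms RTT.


BDP = bandwidth * RTT
= 100 Mbps * 269 ms
= 100 * 1e6 * 269 / 1000 bits
= 26900000 bits
= 3362500 bytes
= 3283.6914 KB
BDP = 26900000 bits (3362500 bytes)


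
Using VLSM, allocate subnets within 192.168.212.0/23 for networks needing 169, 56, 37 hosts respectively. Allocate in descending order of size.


169 hosts -> /24 (254 usable): 192.168.212.0/24
56 hosts -> /26 (62 usable): 192.168.213.0/26
37 hosts -> /26 (62 usable): 192.168.213.64/26
Allocation: 192.168.212.0/24 (169 hosts, 254 usable); 192.168.213.0/26 (56 hosts, 62 usable); 192.168.213.64/26 (37 hosts, 62 usable)


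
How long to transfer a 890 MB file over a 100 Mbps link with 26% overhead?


Effective throughput = 100 * (1 - 26/100) = 74 Mbps
File size in Mb = 890 * 8 = 7120 Mb
Time = 7120 / 74
Time = 96.2162 seconds


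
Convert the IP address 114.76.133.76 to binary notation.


114 = 01110010
76 = 01001100
133 = 10000101
76 = 01001100
Binary: 01110010.01001100.10000101.01001100


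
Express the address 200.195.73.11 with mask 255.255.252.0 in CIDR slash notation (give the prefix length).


Binary: 11111111.11111111.11111100.00000000
Count leading 1s
Prefix: /22


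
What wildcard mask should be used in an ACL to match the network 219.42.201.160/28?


Subnet mask: 255.255.255.240
Wildcard = 255.255.255.255 - subnet mask
255 - 255 = 0
255 - 255 = 0
255 - 255 = 0
255 - 240 = 15
Wildcard: 0.0.0.15


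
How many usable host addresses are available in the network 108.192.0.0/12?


Host bits = 32 - 12 = 20
Total addresses = 2^20 = 1048576
Usable = total - 2 (network and broadcast)
Usable hosts: 1048574


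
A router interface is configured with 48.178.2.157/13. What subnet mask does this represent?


/13 means 13 network bits, 19 host bits
Binary: 11111111111110000000000000000000
Mask: 255.248.0.0


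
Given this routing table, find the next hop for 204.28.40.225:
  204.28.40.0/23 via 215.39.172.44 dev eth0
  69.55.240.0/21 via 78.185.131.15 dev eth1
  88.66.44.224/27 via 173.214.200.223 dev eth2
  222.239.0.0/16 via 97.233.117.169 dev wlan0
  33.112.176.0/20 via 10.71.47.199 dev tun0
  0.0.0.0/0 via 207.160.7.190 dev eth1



Longest prefix match for 204.28.40.225:
  /23 204.28.40.0: MATCH
  /21 69.55.240.0: no
  /27 88.66.44.224: no
  /16 222.239.0.0: no
  /20 33.112.176.0: no
  /0 0.0.0.0: MATCH
Selected: next-hop 215.39.172.44 via eth0 (matched /23)


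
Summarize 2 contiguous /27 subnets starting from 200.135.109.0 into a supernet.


Original prefix: /27
Number of subnets: 2 = 2^1
New prefix = 27 - 1 = 26
Supernet: 200.135.109.0/26


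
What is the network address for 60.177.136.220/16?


IP:   00111100.10110001.10001000.11011100
Mask: 11111111.11111111.00000000.00000000
AND operation:
Net:  00111100.10110001.00000000.00000000
Network: 60.177.0.0/16


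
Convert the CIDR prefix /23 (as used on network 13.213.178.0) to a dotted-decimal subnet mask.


/23 means 23 network bits, 9 host bits
Binary: 11111111111111111111111000000000
Mask: 255.255.254.0


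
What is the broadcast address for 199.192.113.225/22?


Network: 199.192.112.0/22
Host bits = 10
Set all host bits to 1:
Broadcast: 199.192.115.255


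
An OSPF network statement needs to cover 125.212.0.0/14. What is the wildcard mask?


Subnet mask: 255.252.0.0
Wildcard = 255.255.255.255 - subnet mask
255 - 255 = 0
255 - 252 = 3
255 - 0 = 255
255 - 0 = 255
Wildcard: 0.3.255.255


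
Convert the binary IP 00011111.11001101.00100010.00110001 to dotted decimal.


00011111 = 31
11001101 = 205
00100010 = 34
00110001 = 49
IP: 31.205.34.49
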